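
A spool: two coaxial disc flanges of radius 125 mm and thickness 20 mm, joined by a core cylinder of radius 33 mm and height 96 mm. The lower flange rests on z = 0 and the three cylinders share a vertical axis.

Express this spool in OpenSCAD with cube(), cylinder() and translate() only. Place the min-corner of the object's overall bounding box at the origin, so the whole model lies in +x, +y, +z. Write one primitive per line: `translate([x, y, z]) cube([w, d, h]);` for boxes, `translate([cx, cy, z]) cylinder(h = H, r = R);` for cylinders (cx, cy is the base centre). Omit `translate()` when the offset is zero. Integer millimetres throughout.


translate([125, 125, 0]) cylinder(h = 20, r = 125);
translate([125, 125, 20]) cylinder(h = 96, r = 33);
translate([125, 125, 116]) cylinder(h = 20, r = 125);


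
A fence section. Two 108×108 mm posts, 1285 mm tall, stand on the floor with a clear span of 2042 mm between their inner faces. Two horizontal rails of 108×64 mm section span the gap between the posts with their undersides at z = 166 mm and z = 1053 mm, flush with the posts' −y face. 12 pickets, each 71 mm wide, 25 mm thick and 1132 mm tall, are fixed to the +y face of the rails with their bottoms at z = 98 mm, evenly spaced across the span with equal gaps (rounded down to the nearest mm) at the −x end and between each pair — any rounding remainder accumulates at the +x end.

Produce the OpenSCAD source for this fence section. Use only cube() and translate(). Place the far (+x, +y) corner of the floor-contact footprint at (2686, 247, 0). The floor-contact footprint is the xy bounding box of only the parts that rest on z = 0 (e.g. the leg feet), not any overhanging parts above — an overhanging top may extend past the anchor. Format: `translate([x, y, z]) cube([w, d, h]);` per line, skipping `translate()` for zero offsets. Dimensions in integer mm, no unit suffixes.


translate([428, 139, 0]) cube([108, 108, 1285]);
translate([2578, 139, 0]) cube([108, 108, 1285]);
translate([536, 139, 166]) cube([2042, 108, 64]);
translate([536, 139, 1053]) cube([2042, 108, 64]);
translate([627, 247, 98]) cube([71, 25, 1132]);
translate([789, 247, 98]) cube([71, 25, 1132]);
translate([951, 247, 98]) cube([71, 25, 1132]);
translate([1113, 247, 98]) cube([71, 25, 1132]);
translate([1275, 247, 98]) cube([71, 25, 1132]);
translate([1437, 247, 98]) cube([71, 25, 1132]);
translate([1599, 247, 98]) cube([71, 25, 1132]);
translate([1761, 247, 98]) cube([71, 25, 1132]);
translate([1923, 247, 98]) cube([71, 25, 1132]);
translate([2085, 247, 98]) cube([71, 25, 1132]);
translate([2247, 247, 98]) cube([71, 25, 1132]);
translate([2409, 247, 98]) cube([71, 25, 1132]);


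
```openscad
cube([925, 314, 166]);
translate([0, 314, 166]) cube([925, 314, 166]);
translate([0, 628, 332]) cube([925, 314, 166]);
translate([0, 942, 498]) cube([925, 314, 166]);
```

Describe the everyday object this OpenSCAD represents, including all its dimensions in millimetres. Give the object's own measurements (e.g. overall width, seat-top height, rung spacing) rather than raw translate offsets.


A straight staircase of 4 solid steps. Each step is 925 mm wide (x), 314 mm deep (y, the going) and 166 mm tall (the rise). The first step rests on the floor; each subsequent step sits one going further in +y and one rise higher in +z, directly behind and above the previous step with no overlap.


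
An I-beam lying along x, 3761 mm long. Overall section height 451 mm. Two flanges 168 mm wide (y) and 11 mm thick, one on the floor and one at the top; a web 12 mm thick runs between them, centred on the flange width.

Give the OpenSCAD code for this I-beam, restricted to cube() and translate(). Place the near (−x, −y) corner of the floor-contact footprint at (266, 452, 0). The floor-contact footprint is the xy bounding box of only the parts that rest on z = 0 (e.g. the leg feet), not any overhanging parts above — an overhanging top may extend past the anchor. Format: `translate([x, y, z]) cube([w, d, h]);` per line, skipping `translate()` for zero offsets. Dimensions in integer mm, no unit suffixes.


translate([266, 452, 0]) cube([3761, 168, 11]);
translate([266, 530, 11]) cube([3761, 12, 429]);
translate([266, 452, 440]) cube([3761, 168, 11]);


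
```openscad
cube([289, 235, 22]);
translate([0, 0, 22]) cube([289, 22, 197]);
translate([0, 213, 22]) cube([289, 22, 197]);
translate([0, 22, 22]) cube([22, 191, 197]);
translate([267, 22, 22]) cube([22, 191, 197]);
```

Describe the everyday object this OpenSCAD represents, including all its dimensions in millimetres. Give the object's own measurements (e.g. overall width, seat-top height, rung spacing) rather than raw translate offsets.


An open-topped rectangular box: outside dimensions 289×235×219 mm, with a uniform wall and base thickness of 22 mm. The base is a full 289×235 slab on the floor; four walls sit on top of the base. The front and back walls (the −y and +y sides) span the full width; the two side walls fit between them.


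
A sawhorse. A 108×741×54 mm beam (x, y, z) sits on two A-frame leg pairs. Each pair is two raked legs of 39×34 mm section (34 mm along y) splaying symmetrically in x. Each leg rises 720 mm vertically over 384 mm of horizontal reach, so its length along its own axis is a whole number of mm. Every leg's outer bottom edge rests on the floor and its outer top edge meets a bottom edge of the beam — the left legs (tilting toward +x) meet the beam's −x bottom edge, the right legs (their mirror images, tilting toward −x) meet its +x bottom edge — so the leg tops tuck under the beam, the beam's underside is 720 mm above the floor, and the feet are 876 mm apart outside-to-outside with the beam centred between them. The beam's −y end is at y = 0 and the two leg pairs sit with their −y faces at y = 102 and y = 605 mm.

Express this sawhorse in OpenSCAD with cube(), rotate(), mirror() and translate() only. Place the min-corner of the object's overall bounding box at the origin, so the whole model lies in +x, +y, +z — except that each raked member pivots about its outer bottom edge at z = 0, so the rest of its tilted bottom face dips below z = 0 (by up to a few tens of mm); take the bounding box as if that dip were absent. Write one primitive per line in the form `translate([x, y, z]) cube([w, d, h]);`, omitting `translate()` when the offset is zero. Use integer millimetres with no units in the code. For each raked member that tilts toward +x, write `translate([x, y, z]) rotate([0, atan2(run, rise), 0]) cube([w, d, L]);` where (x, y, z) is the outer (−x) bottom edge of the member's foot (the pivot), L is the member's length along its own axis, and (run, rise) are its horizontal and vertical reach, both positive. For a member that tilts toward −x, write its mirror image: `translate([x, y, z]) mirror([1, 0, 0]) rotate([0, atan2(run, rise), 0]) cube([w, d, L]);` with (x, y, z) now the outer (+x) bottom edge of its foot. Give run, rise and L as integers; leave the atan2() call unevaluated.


// leg length = √(384² + 720²) = 816
// right-leg outer foot x = 2·384 + 108 = 876
// beam min-corner = (384, 0, 720)
translate([384, 0, 720]) cube([108, 741, 54]);
translate([0, 102, 0]) rotate([0, atan2(384, 720), 0]) cube([39, 34, 816]);
translate([876, 102, 0]) mirror([1, 0, 0]) rotate([0, atan2(384, 720), 0]) cube([39, 34, 816]);
translate([0, 605, 0]) rotate([0, atan2(384, 720), 0]) cube([39, 34, 816]);
translate([876, 605, 0]) mirror([1, 0, 0]) rotate([0, atan2(384, 720), 0]) cube([39, 34, 816]);


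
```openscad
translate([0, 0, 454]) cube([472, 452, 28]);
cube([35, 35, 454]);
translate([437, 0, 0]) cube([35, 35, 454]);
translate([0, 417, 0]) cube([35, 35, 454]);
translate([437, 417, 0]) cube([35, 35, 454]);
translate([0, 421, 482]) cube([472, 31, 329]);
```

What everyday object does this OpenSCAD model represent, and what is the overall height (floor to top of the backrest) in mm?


A chair. The overall height is 811 mm.

A slab on four corner posts with a tall panel at the back — a chair. The seat slab sits at z = 454 with thickness 28, and the 329 mm backrest starts at the seat top, so the overall height is 454 + 28 + 329 = 811 mm.


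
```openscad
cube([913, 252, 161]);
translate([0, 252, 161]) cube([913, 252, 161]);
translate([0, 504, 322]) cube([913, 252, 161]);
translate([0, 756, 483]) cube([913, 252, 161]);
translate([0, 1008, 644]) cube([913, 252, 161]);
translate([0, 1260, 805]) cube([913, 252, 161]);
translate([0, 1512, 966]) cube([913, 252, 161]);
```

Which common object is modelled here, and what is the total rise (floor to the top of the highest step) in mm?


A staircase. The total rise is 1127 mm.

7 identical blocks, each offset up and back from the previous — a staircase. Each step is 161 mm tall and there are 7 of them, so the total rise is 7 × 161 = 1127 mm.


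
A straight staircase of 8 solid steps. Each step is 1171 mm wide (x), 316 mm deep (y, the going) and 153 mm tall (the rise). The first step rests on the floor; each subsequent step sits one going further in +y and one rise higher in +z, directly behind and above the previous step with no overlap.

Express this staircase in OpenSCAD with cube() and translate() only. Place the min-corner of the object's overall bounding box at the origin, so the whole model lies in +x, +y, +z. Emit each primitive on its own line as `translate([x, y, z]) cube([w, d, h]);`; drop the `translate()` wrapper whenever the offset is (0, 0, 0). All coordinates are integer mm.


cube([1171, 316, 153]);
translate([0, 316, 153]) cube([1171, 316, 153]);
translate([0, 632, 306]) cube([1171, 316, 153]);
translate([0, 948, 459]) cube([1171, 316, 153]);
translate([0, 1264, 612]) cube([1171, 316, 153]);
translate([0, 1580, 765]) cube([1171, 316, 153]);
translate([0, 1896, 918]) cube([1171, 316, 153]);
translate([0, 2212, 1071]) cube([1171, 316, 153]);


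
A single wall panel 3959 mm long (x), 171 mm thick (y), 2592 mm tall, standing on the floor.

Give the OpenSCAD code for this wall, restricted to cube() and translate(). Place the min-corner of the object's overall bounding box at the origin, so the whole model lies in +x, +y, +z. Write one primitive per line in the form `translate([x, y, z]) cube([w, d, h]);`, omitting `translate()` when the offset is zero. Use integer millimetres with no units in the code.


cube([3959, 171, 2592]);


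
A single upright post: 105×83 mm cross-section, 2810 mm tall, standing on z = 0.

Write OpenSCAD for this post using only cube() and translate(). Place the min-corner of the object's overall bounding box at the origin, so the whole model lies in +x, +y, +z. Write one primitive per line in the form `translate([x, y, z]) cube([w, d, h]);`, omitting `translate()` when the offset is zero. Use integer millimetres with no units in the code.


cube([105, 83, 2810]);


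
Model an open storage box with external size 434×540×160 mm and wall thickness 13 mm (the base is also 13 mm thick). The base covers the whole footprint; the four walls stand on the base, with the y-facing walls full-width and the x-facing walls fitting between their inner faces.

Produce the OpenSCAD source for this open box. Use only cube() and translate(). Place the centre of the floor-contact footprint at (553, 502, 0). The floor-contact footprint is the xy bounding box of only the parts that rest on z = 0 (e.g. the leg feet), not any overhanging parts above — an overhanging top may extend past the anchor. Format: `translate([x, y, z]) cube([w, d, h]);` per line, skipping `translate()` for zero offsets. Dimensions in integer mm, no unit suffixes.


translate([336, 232, 0]) cube([434, 540, 13]);
translate([336, 232, 13]) cube([434, 13, 147]);
translate([336, 759, 13]) cube([434, 13, 147]);
translate([336, 245, 13]) cube([13, 514, 147]);
translate([757, 245, 13]) cube([13, 514, 147]);


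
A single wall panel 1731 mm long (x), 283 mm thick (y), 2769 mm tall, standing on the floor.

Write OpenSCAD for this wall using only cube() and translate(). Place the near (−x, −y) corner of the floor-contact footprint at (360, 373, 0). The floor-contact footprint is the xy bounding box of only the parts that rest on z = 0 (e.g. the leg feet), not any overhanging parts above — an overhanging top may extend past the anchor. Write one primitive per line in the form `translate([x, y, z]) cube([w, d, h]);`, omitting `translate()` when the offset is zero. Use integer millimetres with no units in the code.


translate([360, 373, 0]) cube([1731, 283, 2769]);


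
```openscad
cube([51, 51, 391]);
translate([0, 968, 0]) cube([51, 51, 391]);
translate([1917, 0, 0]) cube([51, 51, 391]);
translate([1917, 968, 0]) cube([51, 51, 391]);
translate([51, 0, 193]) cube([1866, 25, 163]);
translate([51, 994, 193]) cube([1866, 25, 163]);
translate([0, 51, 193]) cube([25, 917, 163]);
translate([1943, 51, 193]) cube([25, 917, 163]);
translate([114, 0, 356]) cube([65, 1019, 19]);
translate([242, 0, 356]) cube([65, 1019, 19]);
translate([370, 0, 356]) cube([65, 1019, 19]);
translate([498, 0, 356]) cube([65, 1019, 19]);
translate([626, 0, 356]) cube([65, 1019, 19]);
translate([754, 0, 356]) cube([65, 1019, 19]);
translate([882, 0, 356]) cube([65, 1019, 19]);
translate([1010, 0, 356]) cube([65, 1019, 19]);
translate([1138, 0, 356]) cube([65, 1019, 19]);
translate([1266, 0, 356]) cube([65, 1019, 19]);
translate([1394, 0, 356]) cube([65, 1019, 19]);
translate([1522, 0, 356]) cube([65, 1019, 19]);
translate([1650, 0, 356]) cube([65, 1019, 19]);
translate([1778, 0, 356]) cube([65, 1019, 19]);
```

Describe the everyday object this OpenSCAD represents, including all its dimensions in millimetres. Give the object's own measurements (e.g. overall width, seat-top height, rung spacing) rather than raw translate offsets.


A bed frame 1968 mm long (x) by 1019 mm wide (y). Four 51×51 mm corner posts, 391 mm tall, at the corners of the footprint. Four rails of 25 mm thickness and 163 mm height run between adjacent posts with their undersides at z = 193 mm, their outer faces flush with the outside of the frame (the two x-running rails run between the posts' inner faces; the two y-running rails run between the posts' inner faces). 14 slats, each 65 mm wide (x) and 19 mm thick, lie across the top of the two x-running rails, running the full 1019 mm width of the frame in y; along x they sit between the end posts with a 63 mm gap after the −x posts and between neighbouring slats, leaving 74 mm before the +x posts.


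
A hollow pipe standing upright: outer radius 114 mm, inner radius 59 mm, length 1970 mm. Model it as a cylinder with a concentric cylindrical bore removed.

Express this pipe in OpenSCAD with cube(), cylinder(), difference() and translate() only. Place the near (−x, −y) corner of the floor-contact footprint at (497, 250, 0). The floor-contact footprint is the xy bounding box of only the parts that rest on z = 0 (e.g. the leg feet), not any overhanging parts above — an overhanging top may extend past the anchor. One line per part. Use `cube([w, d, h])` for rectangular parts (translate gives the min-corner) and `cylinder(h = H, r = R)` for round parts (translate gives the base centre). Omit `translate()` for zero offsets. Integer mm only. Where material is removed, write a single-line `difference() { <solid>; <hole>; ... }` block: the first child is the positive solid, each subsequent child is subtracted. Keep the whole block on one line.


difference() { translate([611, 364, 0]) cylinder(h = 1970, r = 114); translate([611, 364, 0]) cylinder(h = 1970, r = 59); }


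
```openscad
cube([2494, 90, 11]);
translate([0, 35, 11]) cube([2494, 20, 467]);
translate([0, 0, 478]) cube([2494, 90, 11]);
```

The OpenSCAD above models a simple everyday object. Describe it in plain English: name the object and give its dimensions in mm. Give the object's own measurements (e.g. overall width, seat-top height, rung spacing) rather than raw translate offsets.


An I-beam lying along x, 2494 mm long. Overall section height 489 mm. Two flanges 90 mm wide (y) and 11 mm thick, one on the floor and one at the top; a web 20 mm thick runs between them, centred on the flange width.


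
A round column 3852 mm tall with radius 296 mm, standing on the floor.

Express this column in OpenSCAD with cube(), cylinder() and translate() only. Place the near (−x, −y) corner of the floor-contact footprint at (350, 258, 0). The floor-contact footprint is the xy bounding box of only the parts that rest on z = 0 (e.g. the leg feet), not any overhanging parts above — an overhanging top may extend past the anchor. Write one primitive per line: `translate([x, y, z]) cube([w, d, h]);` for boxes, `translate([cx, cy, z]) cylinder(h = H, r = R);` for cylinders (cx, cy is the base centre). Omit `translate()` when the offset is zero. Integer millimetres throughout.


translate([646, 554, 0]) cylinder(h = 3852, r = 296);


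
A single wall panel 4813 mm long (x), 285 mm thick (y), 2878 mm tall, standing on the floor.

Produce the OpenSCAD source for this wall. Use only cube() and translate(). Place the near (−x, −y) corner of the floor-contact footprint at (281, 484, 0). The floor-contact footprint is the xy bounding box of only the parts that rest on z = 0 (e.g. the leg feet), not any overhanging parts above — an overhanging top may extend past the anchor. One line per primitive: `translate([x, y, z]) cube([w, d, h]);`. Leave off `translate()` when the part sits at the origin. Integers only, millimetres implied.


translate([281, 484, 0]) cube([4813, 285, 2878]);


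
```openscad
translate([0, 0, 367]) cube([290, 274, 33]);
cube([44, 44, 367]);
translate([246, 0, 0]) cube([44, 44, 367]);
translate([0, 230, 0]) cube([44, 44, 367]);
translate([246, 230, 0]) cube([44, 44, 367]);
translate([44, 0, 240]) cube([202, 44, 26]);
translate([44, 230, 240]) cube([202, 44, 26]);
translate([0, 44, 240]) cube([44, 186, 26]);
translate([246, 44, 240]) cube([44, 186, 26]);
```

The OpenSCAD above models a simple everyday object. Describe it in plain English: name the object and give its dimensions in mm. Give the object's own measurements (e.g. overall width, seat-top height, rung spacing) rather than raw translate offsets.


A four-legged stool. The seat is a 290×274×33 mm slab whose top surface is at z = 400 mm; four square legs, each 44×44 mm in cross-section, run from the floor (z = 0) to the underside of the seat, each flush with a corner of the seat. Four stretchers, 44 mm wide and 26 mm tall, connect adjacent legs with their undersides at z = 240 mm, each running between the inner faces of the legs it joins and aligned with the legs' outer faces on the other axis.


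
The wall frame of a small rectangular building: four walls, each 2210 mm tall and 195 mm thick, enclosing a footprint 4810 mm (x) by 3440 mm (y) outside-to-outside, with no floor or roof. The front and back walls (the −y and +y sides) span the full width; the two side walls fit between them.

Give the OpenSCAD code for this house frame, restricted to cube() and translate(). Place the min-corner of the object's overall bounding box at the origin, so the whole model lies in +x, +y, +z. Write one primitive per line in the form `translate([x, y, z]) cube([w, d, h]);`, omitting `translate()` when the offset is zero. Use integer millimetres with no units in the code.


cube([4810, 195, 2210]);
translate([0, 3245, 0]) cube([4810, 195, 2210]);
translate([0, 195, 0]) cube([195, 3050, 2210]);
translate([4615, 195, 0]) cube([195, 3050, 2210]);


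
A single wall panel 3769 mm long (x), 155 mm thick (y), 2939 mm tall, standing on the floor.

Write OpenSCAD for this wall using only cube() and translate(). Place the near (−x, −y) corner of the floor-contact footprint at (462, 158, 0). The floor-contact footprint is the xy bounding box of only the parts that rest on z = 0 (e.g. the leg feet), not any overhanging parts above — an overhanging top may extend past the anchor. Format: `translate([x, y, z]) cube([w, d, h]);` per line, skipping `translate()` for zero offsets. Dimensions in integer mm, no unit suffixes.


translate([462, 158, 0]) cube([3769, 155, 2939]);


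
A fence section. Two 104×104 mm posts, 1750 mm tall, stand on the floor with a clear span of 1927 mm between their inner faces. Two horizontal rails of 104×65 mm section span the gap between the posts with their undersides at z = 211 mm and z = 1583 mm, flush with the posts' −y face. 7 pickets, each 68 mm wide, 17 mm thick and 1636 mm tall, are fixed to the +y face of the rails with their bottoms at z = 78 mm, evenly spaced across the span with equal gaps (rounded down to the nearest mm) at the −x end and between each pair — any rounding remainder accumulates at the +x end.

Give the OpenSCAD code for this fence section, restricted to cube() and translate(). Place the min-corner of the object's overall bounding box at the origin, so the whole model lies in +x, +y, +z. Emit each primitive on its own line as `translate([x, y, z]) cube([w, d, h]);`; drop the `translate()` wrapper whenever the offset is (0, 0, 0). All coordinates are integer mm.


cube([104, 104, 1750]);
translate([2031, 0, 0]) cube([104, 104, 1750]);
translate([104, 0, 211]) cube([1927, 104, 65]);
translate([104, 0, 1583]) cube([1927, 104, 65]);
translate([285, 104, 78]) cube([68, 17, 1636]);
translate([534, 104, 78]) cube([68, 17, 1636]);
translate([783, 104, 78]) cube([68, 17, 1636]);
translate([1032, 104, 78]) cube([68, 17, 1636]);
translate([1281, 104, 78]) cube([68, 17, 1636]);
translate([1530, 104, 78]) cube([68, 17, 1636]);
translate([1779, 104, 78]) cube([68, 17, 1636]);


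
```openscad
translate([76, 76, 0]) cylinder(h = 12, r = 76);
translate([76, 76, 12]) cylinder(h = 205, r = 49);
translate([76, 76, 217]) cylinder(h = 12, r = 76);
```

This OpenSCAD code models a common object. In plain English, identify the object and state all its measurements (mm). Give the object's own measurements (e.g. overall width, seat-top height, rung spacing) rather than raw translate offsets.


A spool: two coaxial disc flanges of radius 76 mm and thickness 12 mm, joined by a core cylinder of radius 49 mm and height 205 mm. The lower flange rests on z = 0 and the three cylinders share a vertical axis.


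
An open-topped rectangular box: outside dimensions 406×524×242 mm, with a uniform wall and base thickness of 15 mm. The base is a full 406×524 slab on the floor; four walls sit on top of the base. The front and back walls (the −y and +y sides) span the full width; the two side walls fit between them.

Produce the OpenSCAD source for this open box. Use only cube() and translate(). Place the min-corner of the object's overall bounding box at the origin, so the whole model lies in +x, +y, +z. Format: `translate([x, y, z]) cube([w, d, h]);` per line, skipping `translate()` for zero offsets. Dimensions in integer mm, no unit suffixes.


cube([406, 524, 15]);
translate([0, 0, 15]) cube([406, 15, 227]);
translate([0, 509, 15]) cube([406, 15, 227]);
translate([0, 15, 15]) cube([15, 494, 227]);
translate([391, 15, 15]) cube([15, 494, 227]);


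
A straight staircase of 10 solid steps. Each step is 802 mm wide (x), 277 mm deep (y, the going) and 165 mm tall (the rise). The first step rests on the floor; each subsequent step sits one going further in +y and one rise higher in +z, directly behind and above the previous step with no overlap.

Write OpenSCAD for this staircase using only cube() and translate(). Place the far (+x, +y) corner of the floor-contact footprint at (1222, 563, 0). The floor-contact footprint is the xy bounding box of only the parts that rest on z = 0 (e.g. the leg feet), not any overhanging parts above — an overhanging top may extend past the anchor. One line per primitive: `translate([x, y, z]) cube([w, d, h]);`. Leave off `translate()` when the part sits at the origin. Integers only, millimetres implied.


translate([420, 286, 0]) cube([802, 277, 165]);
translate([420, 563, 165]) cube([802, 277, 165]);
translate([420, 840, 330]) cube([802, 277, 165]);
translate([420, 1117, 495]) cube([802, 277, 165]);
translate([420, 1394, 660]) cube([802, 277, 165]);
translate([420, 1671, 825]) cube([802, 277, 165]);
translate([420, 1948, 990]) cube([802, 277, 165]);
translate([420, 2225, 1155]) cube([802, 277, 165]);
translate([420, 2502, 1320]) cube([802, 277, 165]);
translate([420, 2779, 1485]) cube([802, 277, 165]);


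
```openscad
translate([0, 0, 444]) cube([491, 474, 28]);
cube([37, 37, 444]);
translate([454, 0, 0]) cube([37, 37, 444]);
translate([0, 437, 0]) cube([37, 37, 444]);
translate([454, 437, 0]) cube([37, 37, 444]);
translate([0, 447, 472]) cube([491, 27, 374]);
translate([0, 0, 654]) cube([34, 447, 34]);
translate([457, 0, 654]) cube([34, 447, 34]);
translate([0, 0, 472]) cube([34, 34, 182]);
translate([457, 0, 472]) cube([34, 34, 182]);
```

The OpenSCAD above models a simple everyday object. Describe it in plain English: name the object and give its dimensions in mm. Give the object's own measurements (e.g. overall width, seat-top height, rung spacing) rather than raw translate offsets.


A chair. The seat is a 491×474×28 mm slab with its top at z = 472 mm, on four 37×37 mm corner legs (flush with the seat edges, standing on z = 0). A flat backrest 27 mm thick, 374 mm tall, spans the full seat width and rises from the seat top along its +y edge, rear face flush with the rear of the seat. Two armrests of 34×34 mm section run along each side from the seat's front edge to the front of the backrest, top faces 216 mm above the seat top and outer faces flush with the seat's x-edges; a 34×34 mm post under the front of each armrest stands on the seat at the front corner.


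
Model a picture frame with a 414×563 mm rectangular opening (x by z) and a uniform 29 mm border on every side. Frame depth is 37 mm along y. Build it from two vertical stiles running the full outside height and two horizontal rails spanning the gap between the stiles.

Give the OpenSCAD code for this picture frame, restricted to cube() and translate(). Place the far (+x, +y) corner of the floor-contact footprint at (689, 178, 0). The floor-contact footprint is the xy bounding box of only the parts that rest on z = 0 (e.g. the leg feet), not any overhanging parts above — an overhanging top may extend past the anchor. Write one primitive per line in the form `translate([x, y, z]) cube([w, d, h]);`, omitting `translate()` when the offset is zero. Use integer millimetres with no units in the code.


translate([217, 141, 0]) cube([29, 37, 621]);
translate([660, 141, 0]) cube([29, 37, 621]);
translate([246, 141, 0]) cube([414, 37, 29]);
translate([246, 141, 592]) cube([414, 37, 29]);


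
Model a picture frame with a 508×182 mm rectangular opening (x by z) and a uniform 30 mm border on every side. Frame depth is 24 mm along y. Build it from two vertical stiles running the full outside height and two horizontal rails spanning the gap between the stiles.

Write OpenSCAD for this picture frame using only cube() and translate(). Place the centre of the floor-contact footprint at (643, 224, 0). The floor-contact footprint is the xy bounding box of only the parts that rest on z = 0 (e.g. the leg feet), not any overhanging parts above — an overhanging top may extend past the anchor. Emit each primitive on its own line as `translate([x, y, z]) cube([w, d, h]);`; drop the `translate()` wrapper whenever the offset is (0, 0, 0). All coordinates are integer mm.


translate([359, 212, 0]) cube([30, 24, 242]);
translate([897, 212, 0]) cube([30, 24, 242]);
translate([389, 212, 0]) cube([508, 24, 30]);
translate([389, 212, 212]) cube([508, 24, 30]);


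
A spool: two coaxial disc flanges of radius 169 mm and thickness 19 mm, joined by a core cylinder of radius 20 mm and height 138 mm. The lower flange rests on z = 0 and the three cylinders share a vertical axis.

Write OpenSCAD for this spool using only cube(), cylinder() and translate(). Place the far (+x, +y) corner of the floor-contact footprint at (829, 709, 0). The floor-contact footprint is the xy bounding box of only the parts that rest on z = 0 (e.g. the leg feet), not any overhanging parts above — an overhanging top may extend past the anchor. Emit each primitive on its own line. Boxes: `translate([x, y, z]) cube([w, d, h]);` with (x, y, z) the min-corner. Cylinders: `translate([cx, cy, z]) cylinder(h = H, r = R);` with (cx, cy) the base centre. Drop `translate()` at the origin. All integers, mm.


translate([660, 540, 0]) cylinder(h = 19, r = 169);
translate([660, 540, 19]) cylinder(h = 138, r = 20);
translate([660, 540, 157]) cylinder(h = 19, r = 169);


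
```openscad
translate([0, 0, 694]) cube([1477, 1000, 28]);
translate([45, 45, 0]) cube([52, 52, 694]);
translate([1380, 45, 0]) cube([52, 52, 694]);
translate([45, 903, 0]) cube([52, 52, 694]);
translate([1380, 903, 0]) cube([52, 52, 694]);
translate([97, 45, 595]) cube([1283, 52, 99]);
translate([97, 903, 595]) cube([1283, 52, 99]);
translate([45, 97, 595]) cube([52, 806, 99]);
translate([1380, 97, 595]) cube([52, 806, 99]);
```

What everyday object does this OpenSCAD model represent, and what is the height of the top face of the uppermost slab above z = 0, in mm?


A table. The table height is 722 mm.

A 1477×1000×28 slab sits at z = 694 on four 52 mm square posts — a table. The top surface is at 694 + 28 = 722 mm.


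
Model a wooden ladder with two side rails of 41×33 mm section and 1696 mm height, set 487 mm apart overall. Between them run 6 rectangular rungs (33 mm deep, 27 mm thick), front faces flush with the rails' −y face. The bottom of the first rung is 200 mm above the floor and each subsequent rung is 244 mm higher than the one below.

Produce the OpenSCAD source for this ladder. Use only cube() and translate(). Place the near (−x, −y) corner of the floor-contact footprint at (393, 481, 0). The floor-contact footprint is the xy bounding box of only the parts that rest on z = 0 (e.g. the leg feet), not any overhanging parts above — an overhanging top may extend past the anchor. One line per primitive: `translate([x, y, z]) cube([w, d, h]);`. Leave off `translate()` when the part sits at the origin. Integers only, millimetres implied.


translate([393, 481, 0]) cube([41, 33, 1696]);
translate([839, 481, 0]) cube([41, 33, 1696]);
translate([434, 481, 200]) cube([405, 33, 27]);
translate([434, 481, 444]) cube([405, 33, 27]);
translate([434, 481, 688]) cube([405, 33, 27]);
translate([434, 481, 932]) cube([405, 33, 27]);
translate([434, 481, 1176]) cube([405, 33, 27]);
translate([434, 481, 1420]) cube([405, 33, 27]);


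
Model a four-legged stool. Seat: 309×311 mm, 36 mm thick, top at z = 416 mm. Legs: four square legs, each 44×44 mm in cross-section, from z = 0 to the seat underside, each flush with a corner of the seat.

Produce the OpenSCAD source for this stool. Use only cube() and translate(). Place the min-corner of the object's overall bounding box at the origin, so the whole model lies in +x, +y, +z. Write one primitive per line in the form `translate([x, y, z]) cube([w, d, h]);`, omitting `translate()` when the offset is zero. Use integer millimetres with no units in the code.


translate([0, 0, 380]) cube([309, 311, 36]);
cube([44, 44, 380]);
translate([265, 0, 0]) cube([44, 44, 380]);
translate([0, 267, 0]) cube([44, 44, 380]);
translate([265, 267, 0]) cube([44, 44, 380]);


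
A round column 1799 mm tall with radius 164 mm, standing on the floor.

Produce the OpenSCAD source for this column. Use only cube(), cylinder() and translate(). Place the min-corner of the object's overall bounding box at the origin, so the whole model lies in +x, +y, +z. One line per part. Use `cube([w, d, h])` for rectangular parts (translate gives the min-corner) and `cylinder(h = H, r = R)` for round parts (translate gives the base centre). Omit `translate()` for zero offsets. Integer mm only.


translate([164, 164, 0]) cylinder(h = 1799, r = 164);


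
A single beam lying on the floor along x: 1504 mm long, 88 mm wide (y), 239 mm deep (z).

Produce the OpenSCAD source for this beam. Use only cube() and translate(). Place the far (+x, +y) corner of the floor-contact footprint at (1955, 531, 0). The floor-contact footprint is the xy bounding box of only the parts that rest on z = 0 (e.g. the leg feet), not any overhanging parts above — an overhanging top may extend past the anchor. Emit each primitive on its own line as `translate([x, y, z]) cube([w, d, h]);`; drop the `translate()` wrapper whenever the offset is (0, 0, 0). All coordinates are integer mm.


translate([451, 443, 0]) cube([1504, 88, 239]);


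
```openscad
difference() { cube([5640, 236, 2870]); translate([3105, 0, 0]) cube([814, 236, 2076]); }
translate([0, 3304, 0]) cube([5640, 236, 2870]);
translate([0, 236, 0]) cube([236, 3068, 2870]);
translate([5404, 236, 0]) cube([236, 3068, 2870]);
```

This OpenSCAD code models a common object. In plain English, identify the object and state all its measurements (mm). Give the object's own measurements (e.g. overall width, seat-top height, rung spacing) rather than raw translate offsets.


A single room: four walls, each 2870 mm tall and 236 mm thick, enclosing an outside footprint 5640×3540 mm (x × y), no floor or roof. The front and back walls (−y and +y sides) run the full x-width; the side walls fit between their inner faces. A door opening 814 mm wide and 2076 mm tall is cut through the front wall from the floor up, its −x edge 3105 mm from the wall's −x end.


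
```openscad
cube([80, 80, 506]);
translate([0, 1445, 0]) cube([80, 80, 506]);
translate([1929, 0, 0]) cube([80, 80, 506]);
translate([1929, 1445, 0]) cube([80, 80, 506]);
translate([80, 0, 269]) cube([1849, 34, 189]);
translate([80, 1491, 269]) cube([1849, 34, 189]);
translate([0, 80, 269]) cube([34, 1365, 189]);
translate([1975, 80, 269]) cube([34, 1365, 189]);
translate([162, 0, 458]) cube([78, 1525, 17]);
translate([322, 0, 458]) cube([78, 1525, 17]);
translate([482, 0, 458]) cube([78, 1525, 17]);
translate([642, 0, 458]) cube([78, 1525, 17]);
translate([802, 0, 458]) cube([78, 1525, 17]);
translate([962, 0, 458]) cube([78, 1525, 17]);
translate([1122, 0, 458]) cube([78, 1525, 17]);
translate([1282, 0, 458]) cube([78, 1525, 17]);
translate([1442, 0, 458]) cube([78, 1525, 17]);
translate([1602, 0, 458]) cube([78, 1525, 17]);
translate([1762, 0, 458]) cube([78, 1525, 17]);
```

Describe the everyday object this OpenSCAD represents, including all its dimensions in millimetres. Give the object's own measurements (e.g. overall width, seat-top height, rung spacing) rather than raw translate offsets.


A bed frame 2009 mm long (x) by 1525 mm wide (y). Four 80×80 mm corner posts, 506 mm tall, at the corners of the footprint. Four rails of 34 mm thickness and 189 mm height run between adjacent posts with their undersides at z = 269 mm, their outer faces flush with the outside of the frame (the two x-running rails run between the posts' inner faces; the two y-running rails run between the posts' inner faces). 11 slats, each 78 mm wide (x) and 17 mm thick, lie across the top of the two x-running rails, running the full 1525 mm width of the frame in y; along x they sit between the end posts with a 82 mm gap after the −x posts and between neighbouring slats, leaving 89 mm before the +x posts.


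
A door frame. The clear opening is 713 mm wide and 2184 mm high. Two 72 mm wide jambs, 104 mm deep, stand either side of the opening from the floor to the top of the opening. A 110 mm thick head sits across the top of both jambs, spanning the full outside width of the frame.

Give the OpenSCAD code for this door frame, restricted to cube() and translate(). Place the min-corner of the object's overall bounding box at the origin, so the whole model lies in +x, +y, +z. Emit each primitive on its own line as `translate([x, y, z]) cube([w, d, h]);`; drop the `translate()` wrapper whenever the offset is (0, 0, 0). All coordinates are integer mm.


cube([72, 104, 2184]);
translate([785, 0, 0]) cube([72, 104, 2184]);
translate([0, 0, 2184]) cube([857, 104, 110]);


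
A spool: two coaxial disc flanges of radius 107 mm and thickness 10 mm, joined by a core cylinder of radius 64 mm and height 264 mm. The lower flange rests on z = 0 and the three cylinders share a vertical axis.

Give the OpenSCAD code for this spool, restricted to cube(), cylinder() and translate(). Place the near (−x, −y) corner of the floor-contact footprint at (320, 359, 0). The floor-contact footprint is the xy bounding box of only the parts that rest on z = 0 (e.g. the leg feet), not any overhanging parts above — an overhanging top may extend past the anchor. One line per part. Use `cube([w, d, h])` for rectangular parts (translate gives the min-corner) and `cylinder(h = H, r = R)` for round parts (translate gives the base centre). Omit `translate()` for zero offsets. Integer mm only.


translate([427, 466, 0]) cylinder(h = 10, r = 107);
translate([427, 466, 10]) cylinder(h = 264, r = 64);
translate([427, 466, 274]) cylinder(h = 10, r = 107);


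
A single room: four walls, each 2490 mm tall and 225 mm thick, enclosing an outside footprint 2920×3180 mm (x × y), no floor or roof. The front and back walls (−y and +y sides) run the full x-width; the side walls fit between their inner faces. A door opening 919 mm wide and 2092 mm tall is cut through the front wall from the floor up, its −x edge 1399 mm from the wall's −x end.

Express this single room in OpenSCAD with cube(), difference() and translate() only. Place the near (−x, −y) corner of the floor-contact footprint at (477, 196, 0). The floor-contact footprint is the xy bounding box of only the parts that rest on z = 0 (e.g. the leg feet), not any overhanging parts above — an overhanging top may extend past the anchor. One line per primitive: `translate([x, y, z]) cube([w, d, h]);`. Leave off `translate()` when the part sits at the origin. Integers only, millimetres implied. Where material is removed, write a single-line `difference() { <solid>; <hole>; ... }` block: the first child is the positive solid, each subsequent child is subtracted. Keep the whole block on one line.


difference() { translate([477, 196, 0]) cube([2920, 225, 2490]); translate([1876, 196, 0]) cube([919, 225, 2092]); }
translate([477, 3151, 0]) cube([2920, 225, 2490]);
translate([477, 421, 0]) cube([225, 2730, 2490]);
translate([3172, 421, 0]) cube([225, 2730, 2490]);


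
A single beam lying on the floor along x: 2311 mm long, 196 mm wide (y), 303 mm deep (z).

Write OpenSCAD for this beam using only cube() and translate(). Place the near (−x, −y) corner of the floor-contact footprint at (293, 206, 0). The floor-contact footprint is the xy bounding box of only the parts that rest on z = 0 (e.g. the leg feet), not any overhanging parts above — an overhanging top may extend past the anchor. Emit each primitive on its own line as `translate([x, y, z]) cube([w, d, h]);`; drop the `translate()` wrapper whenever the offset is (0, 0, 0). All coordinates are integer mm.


translate([293, 206, 0]) cube([2311, 196, 303]);


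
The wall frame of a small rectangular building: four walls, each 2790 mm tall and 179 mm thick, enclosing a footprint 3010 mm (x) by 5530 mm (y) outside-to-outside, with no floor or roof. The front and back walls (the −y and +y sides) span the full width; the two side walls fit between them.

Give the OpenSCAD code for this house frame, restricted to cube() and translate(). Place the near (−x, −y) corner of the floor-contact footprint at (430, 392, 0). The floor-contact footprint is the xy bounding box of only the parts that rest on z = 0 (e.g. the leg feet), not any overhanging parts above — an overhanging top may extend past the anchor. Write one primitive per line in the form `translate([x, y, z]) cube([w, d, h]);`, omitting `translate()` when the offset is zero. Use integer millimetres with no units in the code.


translate([430, 392, 0]) cube([3010, 179, 2790]);
translate([430, 5743, 0]) cube([3010, 179, 2790]);
translate([430, 571, 0]) cube([179, 5172, 2790]);
translate([3261, 571, 0]) cube([179, 5172, 2790]);


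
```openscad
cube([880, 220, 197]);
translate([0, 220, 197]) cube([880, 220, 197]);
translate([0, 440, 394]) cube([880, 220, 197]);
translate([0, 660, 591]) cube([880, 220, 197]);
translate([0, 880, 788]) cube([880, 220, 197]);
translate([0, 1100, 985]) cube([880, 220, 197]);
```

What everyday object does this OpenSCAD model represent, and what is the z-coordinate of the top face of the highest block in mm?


A staircase. The total rise is 1182 mm.

6 identical blocks, each offset up and back from the previous — a staircase. Each step is 197 mm tall and there are 6 of them, so the total rise is 6 × 197 = 1182 mm.
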